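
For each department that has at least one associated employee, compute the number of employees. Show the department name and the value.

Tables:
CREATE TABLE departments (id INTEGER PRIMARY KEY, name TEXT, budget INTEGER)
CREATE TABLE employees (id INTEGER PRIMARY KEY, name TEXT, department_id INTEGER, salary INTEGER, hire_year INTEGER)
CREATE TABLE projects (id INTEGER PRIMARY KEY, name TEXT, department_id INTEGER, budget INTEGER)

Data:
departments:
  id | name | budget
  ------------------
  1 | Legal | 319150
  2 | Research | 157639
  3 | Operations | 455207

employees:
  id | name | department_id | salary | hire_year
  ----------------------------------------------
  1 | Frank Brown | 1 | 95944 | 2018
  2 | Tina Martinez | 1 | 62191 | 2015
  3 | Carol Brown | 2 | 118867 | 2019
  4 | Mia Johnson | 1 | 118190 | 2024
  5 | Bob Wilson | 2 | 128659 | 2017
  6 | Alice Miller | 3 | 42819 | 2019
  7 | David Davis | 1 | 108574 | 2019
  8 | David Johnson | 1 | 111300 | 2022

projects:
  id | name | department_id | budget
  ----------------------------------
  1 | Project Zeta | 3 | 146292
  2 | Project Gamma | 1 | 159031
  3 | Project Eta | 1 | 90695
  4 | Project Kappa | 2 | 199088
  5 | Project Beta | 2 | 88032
SELECT p.name, COUNT(*) AS n FROM employees c JOIN departments p ON c.department_id = p.id GROUP BY p.id, p.name

Execution result:
name | n
Legal | 5
Research | 2
Operations | 1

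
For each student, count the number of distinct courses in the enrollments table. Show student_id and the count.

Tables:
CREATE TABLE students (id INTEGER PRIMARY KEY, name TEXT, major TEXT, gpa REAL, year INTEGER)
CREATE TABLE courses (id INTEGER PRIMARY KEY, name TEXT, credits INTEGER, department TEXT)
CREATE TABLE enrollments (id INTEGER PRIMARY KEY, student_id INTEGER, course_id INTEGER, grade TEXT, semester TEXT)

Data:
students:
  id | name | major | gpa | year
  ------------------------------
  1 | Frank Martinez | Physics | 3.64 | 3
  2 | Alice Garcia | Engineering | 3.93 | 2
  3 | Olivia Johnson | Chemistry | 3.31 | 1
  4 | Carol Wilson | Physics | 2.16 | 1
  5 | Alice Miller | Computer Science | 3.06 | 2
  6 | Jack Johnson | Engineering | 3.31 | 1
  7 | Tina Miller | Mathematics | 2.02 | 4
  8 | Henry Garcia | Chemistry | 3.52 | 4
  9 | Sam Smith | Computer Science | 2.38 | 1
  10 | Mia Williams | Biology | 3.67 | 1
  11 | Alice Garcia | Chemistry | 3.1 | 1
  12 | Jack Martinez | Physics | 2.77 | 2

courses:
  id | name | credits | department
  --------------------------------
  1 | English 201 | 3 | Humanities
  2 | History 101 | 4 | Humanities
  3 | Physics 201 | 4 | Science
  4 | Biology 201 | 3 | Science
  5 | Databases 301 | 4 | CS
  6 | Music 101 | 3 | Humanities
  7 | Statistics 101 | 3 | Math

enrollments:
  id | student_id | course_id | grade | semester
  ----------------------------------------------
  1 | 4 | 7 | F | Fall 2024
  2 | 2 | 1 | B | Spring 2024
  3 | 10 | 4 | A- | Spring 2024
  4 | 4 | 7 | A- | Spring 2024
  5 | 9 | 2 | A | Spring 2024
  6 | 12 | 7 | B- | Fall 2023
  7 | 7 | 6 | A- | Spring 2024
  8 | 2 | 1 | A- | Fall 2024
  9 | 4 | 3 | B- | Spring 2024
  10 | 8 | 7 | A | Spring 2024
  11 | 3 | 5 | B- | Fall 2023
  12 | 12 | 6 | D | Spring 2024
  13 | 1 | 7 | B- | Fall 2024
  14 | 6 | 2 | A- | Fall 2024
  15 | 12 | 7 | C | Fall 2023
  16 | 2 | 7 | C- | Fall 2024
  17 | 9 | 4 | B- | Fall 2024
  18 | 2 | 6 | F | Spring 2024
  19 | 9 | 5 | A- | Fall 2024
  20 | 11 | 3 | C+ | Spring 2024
SELECT student_id, COUNT(DISTINCT course_id) AS distinct_course_count FROM enrollments GROUP BY student_id

Execution result:
student_id | distinct_course_count
1 | 1
2 | 3
3 | 1
4 | 2
6 | 1
7 | 1
8 | 1
9 | 3
10 | 1
11 | 1
12 | 2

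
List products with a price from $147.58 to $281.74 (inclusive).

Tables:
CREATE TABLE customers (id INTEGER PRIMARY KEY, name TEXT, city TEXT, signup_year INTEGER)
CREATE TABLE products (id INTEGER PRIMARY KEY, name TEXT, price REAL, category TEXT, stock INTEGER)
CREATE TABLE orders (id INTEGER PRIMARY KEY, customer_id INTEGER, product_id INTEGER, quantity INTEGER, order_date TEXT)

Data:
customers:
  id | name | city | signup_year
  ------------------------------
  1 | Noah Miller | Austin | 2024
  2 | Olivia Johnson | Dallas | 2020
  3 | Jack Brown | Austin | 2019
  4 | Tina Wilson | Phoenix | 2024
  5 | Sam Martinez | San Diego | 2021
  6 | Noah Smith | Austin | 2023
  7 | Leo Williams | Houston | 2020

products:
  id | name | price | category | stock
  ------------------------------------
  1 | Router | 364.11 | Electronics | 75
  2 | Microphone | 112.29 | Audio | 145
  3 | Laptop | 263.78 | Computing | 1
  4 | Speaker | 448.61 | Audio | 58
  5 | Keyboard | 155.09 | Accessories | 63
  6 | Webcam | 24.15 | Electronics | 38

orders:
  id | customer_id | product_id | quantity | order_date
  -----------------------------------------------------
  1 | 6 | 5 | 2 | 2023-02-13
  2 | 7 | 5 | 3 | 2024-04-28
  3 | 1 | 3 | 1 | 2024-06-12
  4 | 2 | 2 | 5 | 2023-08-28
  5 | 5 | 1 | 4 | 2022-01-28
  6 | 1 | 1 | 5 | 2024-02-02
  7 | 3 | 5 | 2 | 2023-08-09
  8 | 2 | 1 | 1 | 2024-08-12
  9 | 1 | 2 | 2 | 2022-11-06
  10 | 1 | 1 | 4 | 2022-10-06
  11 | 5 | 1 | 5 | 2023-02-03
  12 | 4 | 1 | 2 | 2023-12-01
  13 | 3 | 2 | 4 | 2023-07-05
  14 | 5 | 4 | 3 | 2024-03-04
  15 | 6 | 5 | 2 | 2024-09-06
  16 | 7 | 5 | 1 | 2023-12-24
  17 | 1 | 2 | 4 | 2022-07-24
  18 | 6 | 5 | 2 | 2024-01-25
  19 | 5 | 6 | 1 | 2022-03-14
SELECT name, price FROM products WHERE price BETWEEN 147.58 AND 281.74

Execution result:
name | price
Laptop | 263.78
Keyboard | 155.09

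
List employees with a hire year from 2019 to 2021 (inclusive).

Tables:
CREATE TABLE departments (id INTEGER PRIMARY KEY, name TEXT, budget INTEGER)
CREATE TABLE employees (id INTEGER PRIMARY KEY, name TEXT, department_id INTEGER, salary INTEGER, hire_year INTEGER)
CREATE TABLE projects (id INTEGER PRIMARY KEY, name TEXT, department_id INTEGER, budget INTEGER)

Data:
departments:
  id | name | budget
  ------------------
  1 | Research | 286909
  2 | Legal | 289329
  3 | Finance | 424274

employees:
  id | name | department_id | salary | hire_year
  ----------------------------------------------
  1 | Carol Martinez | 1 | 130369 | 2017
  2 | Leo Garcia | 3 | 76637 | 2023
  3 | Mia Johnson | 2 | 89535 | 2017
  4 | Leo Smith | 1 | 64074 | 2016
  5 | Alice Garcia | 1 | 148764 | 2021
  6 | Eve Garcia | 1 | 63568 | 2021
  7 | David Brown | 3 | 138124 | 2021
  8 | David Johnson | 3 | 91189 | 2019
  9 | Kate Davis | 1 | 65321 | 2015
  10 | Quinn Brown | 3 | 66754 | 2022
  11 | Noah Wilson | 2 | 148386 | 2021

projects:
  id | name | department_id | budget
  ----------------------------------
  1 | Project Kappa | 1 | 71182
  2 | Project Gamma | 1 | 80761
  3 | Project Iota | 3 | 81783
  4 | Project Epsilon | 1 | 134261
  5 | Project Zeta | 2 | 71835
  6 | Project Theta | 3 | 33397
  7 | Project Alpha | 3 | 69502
SELECT name, hire_year FROM employees WHERE hire_year BETWEEN 2019 AND 2021

Execution result:
name | hire_year
Alice Garcia | 2021
Eve Garcia | 2021
David Brown | 2021
David Johnson | 2019
Noah Wilson | 2021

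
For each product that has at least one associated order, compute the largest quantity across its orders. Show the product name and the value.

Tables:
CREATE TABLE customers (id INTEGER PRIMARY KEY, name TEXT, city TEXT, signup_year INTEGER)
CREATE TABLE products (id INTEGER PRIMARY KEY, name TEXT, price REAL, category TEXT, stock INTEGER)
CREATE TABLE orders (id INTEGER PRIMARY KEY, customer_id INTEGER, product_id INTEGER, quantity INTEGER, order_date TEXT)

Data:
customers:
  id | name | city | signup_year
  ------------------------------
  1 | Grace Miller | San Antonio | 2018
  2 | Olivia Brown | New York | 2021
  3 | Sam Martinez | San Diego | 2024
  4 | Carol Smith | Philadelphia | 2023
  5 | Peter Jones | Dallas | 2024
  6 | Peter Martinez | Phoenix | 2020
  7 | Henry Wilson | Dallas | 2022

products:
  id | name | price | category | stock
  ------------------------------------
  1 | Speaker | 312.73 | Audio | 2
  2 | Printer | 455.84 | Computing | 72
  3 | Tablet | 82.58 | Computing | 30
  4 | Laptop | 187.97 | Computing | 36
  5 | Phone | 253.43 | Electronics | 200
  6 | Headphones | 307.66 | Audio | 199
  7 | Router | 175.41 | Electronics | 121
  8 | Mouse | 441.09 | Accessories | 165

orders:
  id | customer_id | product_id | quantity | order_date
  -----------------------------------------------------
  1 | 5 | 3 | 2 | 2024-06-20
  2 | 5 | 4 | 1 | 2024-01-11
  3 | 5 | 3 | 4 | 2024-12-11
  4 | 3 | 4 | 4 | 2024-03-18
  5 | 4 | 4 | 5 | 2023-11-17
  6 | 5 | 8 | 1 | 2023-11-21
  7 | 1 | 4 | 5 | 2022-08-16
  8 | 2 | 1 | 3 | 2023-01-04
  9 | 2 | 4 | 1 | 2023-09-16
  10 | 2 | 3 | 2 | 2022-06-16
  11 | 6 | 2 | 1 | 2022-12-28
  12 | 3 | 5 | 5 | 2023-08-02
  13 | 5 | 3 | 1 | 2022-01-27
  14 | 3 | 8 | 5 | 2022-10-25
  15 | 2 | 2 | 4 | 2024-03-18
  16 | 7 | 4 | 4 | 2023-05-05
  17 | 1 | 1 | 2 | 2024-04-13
SELECT p.name, MAX(c.quantity) AS max_quantity FROM orders c JOIN products p ON c.product_id = p.id GROUP BY p.id, p.name

Execution result:
name | max_quantity
Speaker | 3
Printer | 4
Tablet | 4
Laptop | 5
Phone | 5
Mouse | 5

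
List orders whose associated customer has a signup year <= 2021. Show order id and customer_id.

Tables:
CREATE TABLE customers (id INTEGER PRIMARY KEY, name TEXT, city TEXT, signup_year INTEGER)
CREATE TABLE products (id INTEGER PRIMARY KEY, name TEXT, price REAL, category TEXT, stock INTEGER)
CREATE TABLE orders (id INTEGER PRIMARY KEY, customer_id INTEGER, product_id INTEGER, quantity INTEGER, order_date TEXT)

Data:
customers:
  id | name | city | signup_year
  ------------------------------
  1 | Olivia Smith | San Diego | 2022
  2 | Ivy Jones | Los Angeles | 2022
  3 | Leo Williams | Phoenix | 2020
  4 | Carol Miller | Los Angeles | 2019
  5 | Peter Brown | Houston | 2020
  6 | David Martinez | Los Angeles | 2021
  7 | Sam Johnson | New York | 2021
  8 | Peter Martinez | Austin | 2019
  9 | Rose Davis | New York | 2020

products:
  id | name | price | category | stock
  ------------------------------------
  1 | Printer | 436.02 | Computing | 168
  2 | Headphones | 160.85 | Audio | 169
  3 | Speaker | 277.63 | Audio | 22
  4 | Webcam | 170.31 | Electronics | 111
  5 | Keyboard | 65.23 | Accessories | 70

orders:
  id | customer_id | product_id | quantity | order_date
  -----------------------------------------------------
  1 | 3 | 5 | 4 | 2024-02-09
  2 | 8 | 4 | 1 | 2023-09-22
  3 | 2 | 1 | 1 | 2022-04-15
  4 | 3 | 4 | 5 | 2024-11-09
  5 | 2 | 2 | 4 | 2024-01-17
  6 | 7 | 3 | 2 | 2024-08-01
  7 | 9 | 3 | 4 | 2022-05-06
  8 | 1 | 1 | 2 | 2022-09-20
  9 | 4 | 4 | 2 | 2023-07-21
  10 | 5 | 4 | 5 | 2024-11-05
SELECT id, customer_id FROM orders WHERE customer_id IN (SELECT id FROM customers WHERE signup_year <= 2021)

Execution result:
id | customer_id
1 | 3
2 | 8
4 | 3
6 | 7
7 | 9
9 | 4
10 | 5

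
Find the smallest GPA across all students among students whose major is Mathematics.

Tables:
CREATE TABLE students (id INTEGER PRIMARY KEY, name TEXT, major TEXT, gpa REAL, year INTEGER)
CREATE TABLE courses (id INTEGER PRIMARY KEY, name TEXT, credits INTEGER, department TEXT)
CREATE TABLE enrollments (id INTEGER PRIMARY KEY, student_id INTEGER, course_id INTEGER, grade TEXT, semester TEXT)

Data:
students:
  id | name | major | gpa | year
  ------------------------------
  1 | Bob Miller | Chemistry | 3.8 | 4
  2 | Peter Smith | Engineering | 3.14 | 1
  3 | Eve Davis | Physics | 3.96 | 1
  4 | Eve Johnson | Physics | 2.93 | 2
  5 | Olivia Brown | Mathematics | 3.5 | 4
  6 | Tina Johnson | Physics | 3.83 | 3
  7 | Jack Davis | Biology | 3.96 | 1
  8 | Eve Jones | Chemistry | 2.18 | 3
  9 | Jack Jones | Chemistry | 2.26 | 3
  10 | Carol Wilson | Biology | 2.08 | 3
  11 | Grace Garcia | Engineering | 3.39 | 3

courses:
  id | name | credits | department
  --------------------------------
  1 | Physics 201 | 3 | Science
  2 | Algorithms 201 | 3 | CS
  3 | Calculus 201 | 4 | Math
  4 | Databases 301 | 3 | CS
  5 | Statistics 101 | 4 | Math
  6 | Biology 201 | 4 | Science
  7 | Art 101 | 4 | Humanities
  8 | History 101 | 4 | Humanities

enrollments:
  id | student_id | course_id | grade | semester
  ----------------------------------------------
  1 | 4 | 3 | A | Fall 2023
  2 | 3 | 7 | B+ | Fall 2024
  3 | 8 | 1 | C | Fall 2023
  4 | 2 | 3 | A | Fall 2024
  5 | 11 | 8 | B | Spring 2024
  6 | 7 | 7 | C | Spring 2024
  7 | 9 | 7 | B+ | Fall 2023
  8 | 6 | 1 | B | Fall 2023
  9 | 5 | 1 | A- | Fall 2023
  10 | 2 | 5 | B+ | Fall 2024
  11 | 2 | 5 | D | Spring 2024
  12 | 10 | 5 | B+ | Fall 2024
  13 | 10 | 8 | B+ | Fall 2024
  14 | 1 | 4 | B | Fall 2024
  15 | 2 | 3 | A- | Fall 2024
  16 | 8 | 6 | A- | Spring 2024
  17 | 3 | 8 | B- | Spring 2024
SELECT MIN(gpa) FROM students WHERE major = 'Mathematics'

Execution result:
3.50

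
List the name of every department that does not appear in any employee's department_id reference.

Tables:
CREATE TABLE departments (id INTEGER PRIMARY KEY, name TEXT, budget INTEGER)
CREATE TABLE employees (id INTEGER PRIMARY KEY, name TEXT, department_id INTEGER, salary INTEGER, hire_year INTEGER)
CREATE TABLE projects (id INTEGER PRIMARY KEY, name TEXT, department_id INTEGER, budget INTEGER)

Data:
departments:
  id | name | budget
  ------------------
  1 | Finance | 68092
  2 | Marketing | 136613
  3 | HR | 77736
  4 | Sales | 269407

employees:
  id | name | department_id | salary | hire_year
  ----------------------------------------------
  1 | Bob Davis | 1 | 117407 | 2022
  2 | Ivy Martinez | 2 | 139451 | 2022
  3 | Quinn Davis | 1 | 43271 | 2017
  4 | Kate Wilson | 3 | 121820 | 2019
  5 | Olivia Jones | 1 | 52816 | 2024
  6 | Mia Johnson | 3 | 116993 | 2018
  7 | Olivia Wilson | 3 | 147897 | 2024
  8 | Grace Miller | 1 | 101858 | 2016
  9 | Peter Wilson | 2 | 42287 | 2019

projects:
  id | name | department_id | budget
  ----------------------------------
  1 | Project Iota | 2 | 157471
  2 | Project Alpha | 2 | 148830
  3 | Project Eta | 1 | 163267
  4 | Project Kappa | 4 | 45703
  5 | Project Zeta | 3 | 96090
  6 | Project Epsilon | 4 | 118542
SELECT p.name FROM departments p LEFT JOIN employees c ON c.department_id = p.id WHERE c.id IS NULL

Execution result:
Sales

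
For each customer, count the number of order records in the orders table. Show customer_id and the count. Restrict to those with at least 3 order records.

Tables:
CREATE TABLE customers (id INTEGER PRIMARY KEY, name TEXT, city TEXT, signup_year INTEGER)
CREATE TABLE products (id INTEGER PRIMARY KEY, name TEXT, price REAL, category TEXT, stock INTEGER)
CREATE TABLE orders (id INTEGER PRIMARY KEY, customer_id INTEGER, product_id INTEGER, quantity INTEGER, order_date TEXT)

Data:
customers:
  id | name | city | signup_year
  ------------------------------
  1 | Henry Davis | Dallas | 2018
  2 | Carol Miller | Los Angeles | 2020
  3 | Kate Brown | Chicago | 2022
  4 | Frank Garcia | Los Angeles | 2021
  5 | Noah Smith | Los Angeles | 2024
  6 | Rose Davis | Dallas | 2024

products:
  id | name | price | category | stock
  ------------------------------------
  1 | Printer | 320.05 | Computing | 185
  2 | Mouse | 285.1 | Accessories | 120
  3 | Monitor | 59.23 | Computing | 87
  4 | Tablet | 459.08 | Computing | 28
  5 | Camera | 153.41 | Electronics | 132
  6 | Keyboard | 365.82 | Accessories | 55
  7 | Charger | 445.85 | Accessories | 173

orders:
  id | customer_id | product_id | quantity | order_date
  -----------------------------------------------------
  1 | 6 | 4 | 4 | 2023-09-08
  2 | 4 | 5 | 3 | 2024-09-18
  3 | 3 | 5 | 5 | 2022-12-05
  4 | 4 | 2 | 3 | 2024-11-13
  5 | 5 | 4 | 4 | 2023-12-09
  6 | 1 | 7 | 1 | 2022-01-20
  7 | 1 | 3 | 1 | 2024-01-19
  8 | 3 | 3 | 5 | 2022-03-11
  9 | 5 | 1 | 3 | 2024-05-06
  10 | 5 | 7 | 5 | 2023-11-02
SELECT customer_id, COUNT(*) AS order_count FROM orders GROUP BY customer_id HAVING COUNT(*) >= 3

Execution result:
customer_id | order_count
5 | 3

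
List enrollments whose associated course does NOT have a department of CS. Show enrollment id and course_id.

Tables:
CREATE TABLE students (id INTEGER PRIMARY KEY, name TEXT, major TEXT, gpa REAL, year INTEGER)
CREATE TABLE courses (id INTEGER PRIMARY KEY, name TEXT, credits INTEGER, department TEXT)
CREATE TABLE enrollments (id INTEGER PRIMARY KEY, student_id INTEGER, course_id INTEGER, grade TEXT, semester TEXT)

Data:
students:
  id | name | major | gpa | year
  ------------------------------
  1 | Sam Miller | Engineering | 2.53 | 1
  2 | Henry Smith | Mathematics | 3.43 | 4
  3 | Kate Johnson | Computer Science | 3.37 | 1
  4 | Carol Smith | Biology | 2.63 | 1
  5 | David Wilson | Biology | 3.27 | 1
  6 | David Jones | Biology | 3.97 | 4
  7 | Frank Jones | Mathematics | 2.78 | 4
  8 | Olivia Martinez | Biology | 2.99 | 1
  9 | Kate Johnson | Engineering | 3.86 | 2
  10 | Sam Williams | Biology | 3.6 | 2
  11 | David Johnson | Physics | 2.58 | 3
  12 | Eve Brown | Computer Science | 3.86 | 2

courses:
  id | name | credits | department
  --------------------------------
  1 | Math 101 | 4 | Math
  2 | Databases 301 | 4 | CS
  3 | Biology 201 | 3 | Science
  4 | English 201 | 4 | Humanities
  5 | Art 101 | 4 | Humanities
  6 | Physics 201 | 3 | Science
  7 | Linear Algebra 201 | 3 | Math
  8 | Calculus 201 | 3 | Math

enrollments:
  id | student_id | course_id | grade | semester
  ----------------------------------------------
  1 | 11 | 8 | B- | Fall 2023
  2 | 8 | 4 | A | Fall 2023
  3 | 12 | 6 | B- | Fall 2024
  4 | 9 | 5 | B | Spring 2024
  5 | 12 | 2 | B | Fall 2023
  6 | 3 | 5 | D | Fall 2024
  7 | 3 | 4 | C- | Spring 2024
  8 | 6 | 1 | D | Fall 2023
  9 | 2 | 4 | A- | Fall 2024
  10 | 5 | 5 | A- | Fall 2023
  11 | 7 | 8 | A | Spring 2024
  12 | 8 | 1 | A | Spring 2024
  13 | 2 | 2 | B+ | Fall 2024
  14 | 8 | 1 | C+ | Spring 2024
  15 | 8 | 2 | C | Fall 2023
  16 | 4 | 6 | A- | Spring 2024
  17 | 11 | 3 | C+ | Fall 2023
SELECT id, course_id FROM enrollments WHERE course_id NOT IN (SELECT id FROM courses WHERE department = 'CS')

Execution result:
id | course_id
1 | 8
2 | 4
3 | 6
4 | 5
6 | 5
7 | 4
8 | 1
9 | 4
10 | 5
11 | 8
12 | 1
14 | 1
16 | 6
17 | 3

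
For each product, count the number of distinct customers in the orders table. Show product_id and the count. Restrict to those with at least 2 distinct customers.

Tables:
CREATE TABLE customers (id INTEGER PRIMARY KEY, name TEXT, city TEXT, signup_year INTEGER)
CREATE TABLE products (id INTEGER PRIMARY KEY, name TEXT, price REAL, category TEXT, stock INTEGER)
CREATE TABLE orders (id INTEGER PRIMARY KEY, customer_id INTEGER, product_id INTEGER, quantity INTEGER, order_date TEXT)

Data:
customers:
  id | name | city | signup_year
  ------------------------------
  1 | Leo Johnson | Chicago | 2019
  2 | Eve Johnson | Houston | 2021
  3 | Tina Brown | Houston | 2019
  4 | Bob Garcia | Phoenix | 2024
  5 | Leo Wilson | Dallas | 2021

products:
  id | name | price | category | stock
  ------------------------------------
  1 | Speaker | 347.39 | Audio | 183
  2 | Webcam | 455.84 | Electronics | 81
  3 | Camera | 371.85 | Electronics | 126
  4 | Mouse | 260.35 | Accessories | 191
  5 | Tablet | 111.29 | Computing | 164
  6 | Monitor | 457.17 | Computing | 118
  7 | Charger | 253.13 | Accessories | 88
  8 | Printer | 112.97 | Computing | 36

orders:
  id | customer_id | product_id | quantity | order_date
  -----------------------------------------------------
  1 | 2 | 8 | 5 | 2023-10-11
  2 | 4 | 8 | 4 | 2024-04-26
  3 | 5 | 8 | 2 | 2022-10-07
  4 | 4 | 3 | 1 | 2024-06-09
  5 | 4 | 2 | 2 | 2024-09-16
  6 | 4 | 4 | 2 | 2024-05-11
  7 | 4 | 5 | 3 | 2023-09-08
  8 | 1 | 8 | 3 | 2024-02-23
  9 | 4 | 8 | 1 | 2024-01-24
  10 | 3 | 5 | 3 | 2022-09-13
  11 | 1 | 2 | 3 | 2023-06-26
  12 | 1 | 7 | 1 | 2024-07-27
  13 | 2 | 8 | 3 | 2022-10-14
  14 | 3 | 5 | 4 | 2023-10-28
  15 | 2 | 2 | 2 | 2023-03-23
SELECT product_id, COUNT(DISTINCT customer_id) AS distinct_customer_count FROM orders GROUP BY product_id HAVING COUNT(DISTINCT customer_id) >= 2

Execution result:
product_id | distinct_customer_count
2 | 3
5 | 2
8 | 4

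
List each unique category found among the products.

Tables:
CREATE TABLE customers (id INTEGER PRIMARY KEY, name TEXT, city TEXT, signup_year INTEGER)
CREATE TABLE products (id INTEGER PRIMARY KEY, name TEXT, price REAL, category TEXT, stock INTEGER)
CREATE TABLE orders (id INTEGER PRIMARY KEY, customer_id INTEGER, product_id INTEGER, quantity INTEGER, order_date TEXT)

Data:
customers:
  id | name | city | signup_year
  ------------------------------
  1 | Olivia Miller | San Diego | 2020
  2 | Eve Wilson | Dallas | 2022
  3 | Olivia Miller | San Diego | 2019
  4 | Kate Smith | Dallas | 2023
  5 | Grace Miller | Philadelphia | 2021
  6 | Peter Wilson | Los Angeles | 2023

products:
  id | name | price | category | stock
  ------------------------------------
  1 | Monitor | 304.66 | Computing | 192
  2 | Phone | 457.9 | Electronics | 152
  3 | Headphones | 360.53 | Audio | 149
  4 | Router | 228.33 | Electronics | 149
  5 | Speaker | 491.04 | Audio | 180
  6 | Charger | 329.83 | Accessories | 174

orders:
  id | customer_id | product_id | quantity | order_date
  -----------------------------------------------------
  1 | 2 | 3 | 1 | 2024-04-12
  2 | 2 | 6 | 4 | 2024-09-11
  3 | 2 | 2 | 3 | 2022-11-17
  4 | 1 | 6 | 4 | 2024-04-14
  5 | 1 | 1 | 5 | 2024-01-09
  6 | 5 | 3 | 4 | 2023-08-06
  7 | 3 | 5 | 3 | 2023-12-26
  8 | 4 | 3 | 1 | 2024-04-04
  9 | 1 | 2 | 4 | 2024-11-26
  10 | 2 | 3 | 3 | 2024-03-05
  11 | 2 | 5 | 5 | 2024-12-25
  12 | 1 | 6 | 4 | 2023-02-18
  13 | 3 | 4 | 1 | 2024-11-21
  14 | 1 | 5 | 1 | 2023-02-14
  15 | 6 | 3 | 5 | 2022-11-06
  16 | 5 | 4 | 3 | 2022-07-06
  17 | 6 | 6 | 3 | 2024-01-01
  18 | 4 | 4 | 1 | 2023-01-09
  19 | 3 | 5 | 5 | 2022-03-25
SELECT DISTINCT category FROM products

Execution result:
category
Computing
Electronics
Audio
Accessories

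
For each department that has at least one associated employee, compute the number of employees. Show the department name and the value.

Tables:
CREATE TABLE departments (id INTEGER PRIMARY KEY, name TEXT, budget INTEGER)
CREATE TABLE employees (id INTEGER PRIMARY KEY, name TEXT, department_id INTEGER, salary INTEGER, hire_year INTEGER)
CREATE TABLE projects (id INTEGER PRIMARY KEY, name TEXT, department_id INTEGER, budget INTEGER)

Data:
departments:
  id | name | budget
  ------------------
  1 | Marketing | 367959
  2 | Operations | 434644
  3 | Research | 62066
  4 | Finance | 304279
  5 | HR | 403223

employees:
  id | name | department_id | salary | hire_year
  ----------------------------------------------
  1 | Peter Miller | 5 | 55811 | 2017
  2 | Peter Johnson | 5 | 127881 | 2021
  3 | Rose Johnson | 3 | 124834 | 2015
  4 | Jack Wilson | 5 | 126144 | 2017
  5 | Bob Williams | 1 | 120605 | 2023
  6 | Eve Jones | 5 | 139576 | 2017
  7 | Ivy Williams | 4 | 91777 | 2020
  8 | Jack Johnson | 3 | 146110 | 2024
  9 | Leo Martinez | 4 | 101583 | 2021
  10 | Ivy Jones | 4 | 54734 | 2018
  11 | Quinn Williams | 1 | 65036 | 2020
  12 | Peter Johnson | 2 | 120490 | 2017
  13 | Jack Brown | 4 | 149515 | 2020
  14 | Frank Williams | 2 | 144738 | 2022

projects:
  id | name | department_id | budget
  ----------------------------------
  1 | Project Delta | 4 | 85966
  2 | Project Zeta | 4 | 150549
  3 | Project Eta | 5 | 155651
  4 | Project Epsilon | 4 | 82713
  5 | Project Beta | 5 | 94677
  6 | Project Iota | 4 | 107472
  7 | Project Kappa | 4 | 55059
SELECT p.name, COUNT(*) AS n FROM employees c JOIN departments p ON c.department_id = p.id GROUP BY p.id, p.name

Execution result:
name | n
Marketing | 2
Operations | 2
Research | 2
Finance | 4
HR | 4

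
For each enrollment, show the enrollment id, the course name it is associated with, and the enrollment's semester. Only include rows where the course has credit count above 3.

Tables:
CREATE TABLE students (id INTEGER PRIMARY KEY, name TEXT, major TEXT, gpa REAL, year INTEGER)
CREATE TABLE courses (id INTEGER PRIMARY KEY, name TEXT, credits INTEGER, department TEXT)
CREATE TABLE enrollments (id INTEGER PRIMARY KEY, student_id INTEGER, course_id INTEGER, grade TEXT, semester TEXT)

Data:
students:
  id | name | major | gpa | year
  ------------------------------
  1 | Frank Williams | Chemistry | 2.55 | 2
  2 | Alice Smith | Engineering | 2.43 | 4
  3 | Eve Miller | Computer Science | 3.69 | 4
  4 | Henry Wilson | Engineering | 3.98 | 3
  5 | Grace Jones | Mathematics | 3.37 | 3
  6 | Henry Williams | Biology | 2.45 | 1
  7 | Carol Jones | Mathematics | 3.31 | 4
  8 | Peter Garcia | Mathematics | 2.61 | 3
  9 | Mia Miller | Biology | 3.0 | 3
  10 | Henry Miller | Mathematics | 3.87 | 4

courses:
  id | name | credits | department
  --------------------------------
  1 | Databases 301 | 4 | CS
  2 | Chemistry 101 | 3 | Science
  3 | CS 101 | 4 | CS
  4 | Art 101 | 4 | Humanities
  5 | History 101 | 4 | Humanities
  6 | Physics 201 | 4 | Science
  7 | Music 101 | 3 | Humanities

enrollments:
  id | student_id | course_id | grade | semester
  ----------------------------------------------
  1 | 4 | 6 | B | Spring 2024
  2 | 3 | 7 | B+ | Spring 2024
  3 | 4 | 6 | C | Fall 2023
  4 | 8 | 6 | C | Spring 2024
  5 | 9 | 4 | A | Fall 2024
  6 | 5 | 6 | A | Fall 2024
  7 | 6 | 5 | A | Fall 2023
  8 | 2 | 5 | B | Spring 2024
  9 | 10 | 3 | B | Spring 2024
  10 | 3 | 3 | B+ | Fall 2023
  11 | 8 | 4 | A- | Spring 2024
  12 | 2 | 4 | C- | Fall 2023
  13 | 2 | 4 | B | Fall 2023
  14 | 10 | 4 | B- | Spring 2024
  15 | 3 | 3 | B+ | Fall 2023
SELECT c.id, p.name AS course, c.semester FROM enrollments c JOIN courses p ON c.course_id = p.id WHERE p.credits > 3

Execution result:
id | course | semester
1 | Physics 201 | Spring 2024
3 | Physics 201 | Fall 2023
4 | Physics 201 | Spring 2024
5 | Art 101 | Fall 2024
6 | Physics 201 | Fall 2024
7 | History 101 | Fall 2023
8 | History 101 | Spring 2024
9 | CS 101 | Spring 2024
10 | CS 101 | Fall 2023
11 | Art 101 | Spring 2024
12 | Art 101 | Fall 2023
13 | Art 101 | Fall 2023
14 | Art 101 | Spring 2024
15 | CS 101 | Fall 2023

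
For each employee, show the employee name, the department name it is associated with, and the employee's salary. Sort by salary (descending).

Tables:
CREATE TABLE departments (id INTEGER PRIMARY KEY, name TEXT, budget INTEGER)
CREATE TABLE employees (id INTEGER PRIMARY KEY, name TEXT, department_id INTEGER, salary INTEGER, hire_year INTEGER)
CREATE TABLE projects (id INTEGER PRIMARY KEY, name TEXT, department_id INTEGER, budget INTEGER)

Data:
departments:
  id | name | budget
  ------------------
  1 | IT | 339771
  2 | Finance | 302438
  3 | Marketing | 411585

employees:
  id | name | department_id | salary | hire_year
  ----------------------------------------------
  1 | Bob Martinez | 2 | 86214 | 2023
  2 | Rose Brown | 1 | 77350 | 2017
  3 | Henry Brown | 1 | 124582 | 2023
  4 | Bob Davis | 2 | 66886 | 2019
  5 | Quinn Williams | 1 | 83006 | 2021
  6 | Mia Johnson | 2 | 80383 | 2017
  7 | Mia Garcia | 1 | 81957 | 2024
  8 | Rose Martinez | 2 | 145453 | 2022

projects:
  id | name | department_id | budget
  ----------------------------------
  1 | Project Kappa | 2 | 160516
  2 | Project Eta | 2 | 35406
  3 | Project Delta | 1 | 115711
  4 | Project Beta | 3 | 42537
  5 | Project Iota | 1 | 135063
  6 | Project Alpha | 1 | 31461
SELECT c.name, p.name AS department, c.salary FROM employees c JOIN departments p ON c.department_id = p.id ORDER BY c.salary DESC

Execution result:
name | department | salary
Rose Martinez | Finance | 145453
Henry Brown | IT | 124582
Bob Martinez | Finance | 86214
Quinn Williams | IT | 83006
Mia Garcia | IT | 81957
Mia Johnson | Finance | 80383
Rose Brown | IT | 77350
Bob Davis | Finance | 66886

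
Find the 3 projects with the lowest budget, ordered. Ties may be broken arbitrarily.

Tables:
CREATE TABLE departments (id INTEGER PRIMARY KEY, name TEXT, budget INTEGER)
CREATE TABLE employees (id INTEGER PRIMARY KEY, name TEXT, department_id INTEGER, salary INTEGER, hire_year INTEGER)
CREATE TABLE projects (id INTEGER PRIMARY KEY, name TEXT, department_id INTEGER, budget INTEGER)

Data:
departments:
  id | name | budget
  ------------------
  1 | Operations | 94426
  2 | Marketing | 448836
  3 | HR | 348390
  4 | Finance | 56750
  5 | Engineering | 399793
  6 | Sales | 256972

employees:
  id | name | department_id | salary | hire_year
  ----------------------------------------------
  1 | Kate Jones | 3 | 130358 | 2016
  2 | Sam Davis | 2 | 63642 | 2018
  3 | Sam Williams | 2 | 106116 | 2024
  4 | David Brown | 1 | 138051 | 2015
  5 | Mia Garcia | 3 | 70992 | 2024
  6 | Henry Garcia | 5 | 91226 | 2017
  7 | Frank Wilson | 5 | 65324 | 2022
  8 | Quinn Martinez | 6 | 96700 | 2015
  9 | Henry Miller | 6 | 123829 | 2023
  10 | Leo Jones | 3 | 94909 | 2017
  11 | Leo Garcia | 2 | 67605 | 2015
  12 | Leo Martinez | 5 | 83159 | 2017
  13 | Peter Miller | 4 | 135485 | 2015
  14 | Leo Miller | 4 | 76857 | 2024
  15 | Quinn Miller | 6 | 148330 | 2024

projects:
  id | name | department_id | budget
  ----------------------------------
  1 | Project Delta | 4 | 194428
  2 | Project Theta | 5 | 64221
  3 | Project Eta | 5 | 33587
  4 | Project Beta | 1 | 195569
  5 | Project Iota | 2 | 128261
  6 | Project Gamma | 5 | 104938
SELECT name, budget FROM projects ORDER BY budget ASC LIMIT 3

Execution result:
name | budget
Project Eta | 33587
Project Theta | 64221
Project Gamma | 104938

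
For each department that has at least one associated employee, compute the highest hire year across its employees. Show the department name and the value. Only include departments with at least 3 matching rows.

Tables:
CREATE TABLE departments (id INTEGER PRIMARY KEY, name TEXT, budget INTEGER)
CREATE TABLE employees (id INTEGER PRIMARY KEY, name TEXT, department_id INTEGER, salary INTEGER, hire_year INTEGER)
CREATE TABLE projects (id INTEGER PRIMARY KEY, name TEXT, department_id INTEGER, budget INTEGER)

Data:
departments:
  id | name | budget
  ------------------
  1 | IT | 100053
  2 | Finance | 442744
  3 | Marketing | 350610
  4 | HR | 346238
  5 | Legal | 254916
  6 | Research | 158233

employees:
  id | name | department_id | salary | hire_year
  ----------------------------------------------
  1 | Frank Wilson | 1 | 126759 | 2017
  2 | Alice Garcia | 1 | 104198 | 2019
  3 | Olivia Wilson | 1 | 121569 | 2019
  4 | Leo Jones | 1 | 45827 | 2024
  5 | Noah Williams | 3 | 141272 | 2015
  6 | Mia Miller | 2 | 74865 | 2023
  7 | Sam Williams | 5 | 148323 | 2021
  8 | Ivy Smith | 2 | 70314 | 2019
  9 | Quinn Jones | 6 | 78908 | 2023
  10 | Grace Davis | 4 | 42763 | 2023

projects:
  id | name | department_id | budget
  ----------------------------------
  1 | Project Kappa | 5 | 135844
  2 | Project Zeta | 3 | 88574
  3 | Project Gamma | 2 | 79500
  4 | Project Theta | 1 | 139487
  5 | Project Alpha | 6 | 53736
SELECT p.name, MAX(c.hire_year) AS max_hire_year FROM employees c JOIN departments p ON c.department_id = p.id GROUP BY p.id, p.name HAVING COUNT(*) >= 3

Execution result:
name | max_hire_year
IT | 2024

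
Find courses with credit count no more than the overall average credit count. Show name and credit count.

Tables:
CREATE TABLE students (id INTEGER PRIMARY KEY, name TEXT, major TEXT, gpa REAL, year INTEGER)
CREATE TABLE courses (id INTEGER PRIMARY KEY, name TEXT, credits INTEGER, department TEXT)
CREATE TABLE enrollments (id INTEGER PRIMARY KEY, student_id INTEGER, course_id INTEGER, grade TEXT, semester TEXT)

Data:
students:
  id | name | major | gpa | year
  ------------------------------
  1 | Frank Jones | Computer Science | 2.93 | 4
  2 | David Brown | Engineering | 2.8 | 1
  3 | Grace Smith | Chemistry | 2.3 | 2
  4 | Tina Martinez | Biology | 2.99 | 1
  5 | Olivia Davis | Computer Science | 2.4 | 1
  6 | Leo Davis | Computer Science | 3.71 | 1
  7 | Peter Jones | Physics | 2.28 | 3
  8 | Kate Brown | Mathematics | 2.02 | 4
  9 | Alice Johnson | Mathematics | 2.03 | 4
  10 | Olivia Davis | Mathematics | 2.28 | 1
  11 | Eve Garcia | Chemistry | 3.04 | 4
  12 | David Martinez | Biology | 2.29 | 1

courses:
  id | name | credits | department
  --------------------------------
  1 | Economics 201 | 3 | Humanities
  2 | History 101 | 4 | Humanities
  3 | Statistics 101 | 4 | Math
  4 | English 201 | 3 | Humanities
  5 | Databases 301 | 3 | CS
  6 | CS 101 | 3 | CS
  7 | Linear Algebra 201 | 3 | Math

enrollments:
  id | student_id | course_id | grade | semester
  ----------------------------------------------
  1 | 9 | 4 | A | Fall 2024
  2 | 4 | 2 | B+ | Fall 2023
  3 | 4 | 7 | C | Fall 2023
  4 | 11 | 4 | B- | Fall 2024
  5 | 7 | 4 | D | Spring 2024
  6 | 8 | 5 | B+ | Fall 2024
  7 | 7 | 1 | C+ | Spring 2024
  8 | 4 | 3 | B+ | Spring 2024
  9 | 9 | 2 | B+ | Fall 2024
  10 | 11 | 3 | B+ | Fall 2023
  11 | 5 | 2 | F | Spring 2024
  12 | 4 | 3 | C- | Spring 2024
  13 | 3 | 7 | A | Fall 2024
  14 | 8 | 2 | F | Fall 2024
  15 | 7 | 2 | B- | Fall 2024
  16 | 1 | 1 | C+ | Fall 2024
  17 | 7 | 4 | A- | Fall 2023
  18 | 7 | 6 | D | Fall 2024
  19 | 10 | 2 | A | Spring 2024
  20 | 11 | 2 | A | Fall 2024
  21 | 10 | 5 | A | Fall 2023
SELECT name, credits FROM courses WHERE credits <= (SELECT AVG(credits) FROM courses)

Execution result:
name | credits
Economics 201 | 3
English 201 | 3
Databases 301 | 3
CS 101 | 3
Linear Algebra 201 | 3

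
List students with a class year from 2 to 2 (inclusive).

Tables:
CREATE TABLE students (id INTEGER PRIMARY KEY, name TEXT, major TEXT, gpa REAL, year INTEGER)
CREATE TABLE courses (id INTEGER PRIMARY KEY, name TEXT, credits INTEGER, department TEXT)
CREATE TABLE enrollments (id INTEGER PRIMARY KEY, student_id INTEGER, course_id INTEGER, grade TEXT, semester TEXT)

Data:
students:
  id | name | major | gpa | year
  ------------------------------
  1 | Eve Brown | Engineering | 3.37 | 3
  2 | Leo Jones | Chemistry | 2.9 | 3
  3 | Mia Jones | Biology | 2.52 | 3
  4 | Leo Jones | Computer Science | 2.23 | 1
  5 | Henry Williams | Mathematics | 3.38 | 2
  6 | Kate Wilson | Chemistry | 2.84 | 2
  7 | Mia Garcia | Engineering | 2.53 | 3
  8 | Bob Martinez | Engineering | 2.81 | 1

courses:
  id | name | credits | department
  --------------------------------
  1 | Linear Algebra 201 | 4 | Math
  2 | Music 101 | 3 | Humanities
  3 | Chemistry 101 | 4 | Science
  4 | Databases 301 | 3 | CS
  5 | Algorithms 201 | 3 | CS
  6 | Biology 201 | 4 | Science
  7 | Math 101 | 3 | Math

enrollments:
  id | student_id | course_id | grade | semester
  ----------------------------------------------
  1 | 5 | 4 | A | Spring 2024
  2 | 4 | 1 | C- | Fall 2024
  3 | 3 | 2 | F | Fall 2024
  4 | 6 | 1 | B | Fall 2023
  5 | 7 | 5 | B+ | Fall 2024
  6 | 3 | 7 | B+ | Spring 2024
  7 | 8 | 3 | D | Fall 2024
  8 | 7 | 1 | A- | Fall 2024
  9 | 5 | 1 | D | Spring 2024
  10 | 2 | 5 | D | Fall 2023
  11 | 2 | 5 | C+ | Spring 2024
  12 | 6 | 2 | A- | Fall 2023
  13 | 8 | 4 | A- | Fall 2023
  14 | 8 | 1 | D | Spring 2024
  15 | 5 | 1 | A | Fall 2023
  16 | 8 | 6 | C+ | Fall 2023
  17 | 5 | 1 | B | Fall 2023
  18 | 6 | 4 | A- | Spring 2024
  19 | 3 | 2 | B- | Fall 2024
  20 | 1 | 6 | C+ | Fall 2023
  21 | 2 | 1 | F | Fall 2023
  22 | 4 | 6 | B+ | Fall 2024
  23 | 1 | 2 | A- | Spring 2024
SELECT name, year FROM students WHERE year BETWEEN 2 AND 2

Execution result:
name | year
Henry Williams | 2
Kate Wilson | 2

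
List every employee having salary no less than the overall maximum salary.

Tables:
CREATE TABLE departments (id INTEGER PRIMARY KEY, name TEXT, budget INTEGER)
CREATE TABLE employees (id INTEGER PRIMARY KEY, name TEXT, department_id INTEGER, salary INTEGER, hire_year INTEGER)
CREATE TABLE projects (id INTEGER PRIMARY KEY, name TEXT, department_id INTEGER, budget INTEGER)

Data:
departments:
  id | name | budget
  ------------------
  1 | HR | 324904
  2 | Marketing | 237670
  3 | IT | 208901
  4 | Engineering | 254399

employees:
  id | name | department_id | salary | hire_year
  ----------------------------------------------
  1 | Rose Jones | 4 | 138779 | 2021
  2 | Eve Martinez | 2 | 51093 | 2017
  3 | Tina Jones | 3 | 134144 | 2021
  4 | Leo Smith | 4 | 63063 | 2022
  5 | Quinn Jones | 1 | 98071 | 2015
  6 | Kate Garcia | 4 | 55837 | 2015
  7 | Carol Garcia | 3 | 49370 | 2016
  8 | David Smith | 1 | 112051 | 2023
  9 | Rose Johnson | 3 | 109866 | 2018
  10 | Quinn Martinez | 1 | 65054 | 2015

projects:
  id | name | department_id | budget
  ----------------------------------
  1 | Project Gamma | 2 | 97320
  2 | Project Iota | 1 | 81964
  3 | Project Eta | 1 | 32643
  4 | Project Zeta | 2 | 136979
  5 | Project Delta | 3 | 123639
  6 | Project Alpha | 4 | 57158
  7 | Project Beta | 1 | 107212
SELECT name, salary FROM employees WHERE salary >= (SELECT MAX(salary) FROM employees)

Execution result:
name | salary
Rose Jones | 138779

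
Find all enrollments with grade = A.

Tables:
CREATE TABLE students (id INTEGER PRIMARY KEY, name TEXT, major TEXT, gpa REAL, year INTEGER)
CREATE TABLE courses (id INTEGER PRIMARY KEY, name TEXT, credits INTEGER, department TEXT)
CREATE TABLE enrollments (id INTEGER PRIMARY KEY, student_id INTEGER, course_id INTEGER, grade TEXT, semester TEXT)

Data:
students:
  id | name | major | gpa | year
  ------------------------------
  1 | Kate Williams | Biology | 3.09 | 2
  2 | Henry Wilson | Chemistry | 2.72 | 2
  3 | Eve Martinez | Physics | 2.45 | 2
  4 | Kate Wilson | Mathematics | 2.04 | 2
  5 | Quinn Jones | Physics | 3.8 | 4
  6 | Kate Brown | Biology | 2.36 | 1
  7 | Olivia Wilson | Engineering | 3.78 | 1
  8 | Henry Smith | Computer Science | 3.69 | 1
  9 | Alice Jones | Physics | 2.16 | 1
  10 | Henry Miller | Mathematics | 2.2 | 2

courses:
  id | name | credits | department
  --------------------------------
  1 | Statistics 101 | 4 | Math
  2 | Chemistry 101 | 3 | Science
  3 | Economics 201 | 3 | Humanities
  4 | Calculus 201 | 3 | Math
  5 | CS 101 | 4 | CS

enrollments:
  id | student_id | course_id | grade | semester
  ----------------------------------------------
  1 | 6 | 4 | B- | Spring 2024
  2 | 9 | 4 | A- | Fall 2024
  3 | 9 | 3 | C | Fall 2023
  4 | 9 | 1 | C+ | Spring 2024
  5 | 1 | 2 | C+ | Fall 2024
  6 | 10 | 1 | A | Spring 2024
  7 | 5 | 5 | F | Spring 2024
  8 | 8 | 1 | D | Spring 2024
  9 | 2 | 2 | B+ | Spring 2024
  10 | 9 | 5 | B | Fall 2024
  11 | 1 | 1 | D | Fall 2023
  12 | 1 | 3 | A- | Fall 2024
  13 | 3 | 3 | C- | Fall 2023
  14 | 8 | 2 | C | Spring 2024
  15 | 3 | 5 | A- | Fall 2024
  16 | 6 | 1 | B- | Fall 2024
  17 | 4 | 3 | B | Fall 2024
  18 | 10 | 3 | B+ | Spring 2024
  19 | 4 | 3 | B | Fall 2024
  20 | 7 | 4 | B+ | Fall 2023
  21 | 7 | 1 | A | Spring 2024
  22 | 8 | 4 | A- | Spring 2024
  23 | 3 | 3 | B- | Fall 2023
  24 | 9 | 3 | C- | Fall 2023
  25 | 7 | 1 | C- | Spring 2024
SELECT id, grade FROM enrollments WHERE grade = 'A'

Execution result:
id | grade
6 | A
21 | A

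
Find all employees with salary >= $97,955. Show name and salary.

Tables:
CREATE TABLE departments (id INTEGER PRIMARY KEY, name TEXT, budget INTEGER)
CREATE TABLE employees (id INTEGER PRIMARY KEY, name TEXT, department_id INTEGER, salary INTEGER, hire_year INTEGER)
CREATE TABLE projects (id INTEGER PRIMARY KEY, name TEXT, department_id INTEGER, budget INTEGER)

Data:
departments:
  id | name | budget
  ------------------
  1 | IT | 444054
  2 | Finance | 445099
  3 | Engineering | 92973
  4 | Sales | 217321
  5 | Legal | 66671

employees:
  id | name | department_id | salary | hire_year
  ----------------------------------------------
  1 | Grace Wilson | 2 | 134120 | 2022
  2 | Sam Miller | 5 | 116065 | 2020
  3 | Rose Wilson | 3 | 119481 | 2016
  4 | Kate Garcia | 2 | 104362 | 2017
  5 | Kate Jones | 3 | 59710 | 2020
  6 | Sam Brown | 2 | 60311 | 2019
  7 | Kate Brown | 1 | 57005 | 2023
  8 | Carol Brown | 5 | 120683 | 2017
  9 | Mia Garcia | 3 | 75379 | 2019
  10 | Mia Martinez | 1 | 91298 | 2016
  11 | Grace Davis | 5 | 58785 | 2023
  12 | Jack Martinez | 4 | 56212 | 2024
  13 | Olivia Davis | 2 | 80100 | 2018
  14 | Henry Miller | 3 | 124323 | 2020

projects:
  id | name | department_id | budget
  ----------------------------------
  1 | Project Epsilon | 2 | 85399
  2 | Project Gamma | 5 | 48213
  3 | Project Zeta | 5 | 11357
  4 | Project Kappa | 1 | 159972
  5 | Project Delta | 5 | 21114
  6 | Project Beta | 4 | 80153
SELECT name, salary FROM employees WHERE salary >= 97955

Execution result:
name | salary
Grace Wilson | 134120
Sam Miller | 116065
Rose Wilson | 119481
Kate Garcia | 104362
Carol Brown | 120683
Henry Miller | 124323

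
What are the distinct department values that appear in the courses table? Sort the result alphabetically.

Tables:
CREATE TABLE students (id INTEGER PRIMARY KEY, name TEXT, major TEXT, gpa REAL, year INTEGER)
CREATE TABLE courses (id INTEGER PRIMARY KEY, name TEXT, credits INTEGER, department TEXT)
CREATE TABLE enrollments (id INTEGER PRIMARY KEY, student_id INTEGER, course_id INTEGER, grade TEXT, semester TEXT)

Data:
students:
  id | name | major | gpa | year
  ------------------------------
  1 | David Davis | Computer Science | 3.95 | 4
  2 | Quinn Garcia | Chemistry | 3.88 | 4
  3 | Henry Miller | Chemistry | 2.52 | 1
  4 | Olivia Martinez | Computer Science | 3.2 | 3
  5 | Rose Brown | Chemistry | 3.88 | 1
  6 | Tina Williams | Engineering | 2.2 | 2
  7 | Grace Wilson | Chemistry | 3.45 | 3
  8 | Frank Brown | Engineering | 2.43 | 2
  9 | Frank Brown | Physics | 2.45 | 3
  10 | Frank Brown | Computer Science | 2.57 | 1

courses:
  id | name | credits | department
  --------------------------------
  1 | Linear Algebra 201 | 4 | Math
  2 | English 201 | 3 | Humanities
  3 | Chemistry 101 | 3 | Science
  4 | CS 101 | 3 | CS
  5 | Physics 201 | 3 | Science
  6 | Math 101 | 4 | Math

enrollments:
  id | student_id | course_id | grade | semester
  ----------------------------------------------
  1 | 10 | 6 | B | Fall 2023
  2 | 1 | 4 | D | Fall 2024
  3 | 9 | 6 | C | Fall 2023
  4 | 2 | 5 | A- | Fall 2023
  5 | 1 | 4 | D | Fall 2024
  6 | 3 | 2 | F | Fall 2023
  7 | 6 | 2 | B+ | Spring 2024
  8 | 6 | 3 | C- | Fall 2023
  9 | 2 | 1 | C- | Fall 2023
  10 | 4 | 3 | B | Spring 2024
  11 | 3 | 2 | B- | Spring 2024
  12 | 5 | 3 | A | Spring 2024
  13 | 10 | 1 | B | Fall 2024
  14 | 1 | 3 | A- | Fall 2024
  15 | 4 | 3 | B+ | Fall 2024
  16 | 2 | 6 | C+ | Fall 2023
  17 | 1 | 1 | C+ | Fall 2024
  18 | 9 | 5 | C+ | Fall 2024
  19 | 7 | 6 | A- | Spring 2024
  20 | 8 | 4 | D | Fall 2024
SELECT DISTINCT department FROM courses ORDER BY department

Execution result:
department
CS
Humanities
Math
Science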